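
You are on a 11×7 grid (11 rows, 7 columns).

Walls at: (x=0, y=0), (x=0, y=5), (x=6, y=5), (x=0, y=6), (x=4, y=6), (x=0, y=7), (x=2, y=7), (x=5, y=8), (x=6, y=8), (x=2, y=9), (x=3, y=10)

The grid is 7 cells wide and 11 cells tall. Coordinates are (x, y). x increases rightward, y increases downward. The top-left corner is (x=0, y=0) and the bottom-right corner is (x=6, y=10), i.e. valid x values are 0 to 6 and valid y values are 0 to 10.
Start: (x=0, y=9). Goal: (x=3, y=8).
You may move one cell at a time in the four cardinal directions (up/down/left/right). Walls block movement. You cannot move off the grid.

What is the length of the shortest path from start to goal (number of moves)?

Answer: Shortest path length: 4

Derivation:
BFS from (x=0, y=9) until reaching (x=3, y=8):
  Distance 0: (x=0, y=9)
  Distance 1: (x=0, y=8), (x=1, y=9), (x=0, y=10)
  Distance 2: (x=1, y=8), (x=1, y=10)
  Distance 3: (x=1, y=7), (x=2, y=8), (x=2, y=10)
  Distance 4: (x=1, y=6), (x=3, y=8)  <- goal reached here
One shortest path (4 moves): (x=0, y=9) -> (x=1, y=9) -> (x=1, y=8) -> (x=2, y=8) -> (x=3, y=8)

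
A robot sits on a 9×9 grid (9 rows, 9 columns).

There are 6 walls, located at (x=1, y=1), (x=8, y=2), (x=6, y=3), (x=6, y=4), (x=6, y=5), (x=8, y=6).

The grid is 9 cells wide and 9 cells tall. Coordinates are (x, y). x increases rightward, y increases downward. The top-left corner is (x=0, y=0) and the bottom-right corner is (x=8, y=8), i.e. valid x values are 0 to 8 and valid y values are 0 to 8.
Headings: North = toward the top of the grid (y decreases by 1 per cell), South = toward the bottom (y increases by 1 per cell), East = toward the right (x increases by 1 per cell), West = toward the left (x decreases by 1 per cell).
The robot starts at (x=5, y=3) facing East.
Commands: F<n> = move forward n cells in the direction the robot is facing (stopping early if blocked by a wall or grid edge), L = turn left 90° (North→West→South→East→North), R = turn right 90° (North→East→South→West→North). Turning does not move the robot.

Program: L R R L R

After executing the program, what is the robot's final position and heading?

Start: (x=5, y=3), facing East
  L: turn left, now facing North
  R: turn right, now facing East
  R: turn right, now facing South
  L: turn left, now facing East
  R: turn right, now facing South
Final: (x=5, y=3), facing South

Answer: Final position: (x=5, y=3), facing South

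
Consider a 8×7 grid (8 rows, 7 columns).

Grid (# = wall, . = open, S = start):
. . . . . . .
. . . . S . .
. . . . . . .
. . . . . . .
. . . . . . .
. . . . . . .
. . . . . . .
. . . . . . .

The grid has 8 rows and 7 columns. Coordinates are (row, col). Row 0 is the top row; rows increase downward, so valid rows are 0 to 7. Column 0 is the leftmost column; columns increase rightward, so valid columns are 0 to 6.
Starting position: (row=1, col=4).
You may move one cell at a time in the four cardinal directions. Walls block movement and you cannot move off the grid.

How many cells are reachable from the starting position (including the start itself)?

BFS flood-fill from (row=1, col=4):
  Distance 0: (row=1, col=4)
  Distance 1: (row=0, col=4), (row=1, col=3), (row=1, col=5), (row=2, col=4)
  Distance 2: (row=0, col=3), (row=0, col=5), (row=1, col=2), (row=1, col=6), (row=2, col=3), (row=2, col=5), (row=3, col=4)
  Distance 3: (row=0, col=2), (row=0, col=6), (row=1, col=1), (row=2, col=2), (row=2, col=6), (row=3, col=3), (row=3, col=5), (row=4, col=4)
  Distance 4: (row=0, col=1), (row=1, col=0), (row=2, col=1), (row=3, col=2), (row=3, col=6), (row=4, col=3), (row=4, col=5), (row=5, col=4)
  Distance 5: (row=0, col=0), (row=2, col=0), (row=3, col=1), (row=4, col=2), (row=4, col=6), (row=5, col=3), (row=5, col=5), (row=6, col=4)
  Distance 6: (row=3, col=0), (row=4, col=1), (row=5, col=2), (row=5, col=6), (row=6, col=3), (row=6, col=5), (row=7, col=4)
  Distance 7: (row=4, col=0), (row=5, col=1), (row=6, col=2), (row=6, col=6), (row=7, col=3), (row=7, col=5)
  Distance 8: (row=5, col=0), (row=6, col=1), (row=7, col=2), (row=7, col=6)
  Distance 9: (row=6, col=0), (row=7, col=1)
  Distance 10: (row=7, col=0)
Total reachable: 56 (grid has 56 open cells total)

Answer: Reachable cells: 56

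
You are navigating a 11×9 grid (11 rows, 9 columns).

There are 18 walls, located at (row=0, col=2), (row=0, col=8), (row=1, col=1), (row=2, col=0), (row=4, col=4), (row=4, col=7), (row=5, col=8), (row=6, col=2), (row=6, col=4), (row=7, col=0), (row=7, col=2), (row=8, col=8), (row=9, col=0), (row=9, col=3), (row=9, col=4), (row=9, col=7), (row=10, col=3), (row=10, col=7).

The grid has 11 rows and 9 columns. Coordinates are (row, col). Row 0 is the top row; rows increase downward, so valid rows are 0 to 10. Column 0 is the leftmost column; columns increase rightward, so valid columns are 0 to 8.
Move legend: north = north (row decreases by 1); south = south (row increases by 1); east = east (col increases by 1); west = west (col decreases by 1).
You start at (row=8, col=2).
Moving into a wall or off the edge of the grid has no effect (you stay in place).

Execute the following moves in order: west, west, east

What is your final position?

Start: (row=8, col=2)
  west (west): (row=8, col=2) -> (row=8, col=1)
  west (west): (row=8, col=1) -> (row=8, col=0)
  east (east): (row=8, col=0) -> (row=8, col=1)
Final: (row=8, col=1)

Answer: Final position: (row=8, col=1)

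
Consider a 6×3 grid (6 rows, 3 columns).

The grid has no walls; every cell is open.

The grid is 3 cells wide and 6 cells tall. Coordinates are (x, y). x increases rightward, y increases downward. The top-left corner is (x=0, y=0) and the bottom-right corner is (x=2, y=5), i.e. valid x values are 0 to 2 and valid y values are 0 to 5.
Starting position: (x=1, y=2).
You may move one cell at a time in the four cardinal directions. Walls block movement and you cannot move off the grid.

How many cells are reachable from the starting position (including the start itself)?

BFS flood-fill from (x=1, y=2):
  Distance 0: (x=1, y=2)
  Distance 1: (x=1, y=1), (x=0, y=2), (x=2, y=2), (x=1, y=3)
  Distance 2: (x=1, y=0), (x=0, y=1), (x=2, y=1), (x=0, y=3), (x=2, y=3), (x=1, y=4)
  Distance 3: (x=0, y=0), (x=2, y=0), (x=0, y=4), (x=2, y=4), (x=1, y=5)
  Distance 4: (x=0, y=5), (x=2, y=5)
Total reachable: 18 (grid has 18 open cells total)

Answer: Reachable cells: 18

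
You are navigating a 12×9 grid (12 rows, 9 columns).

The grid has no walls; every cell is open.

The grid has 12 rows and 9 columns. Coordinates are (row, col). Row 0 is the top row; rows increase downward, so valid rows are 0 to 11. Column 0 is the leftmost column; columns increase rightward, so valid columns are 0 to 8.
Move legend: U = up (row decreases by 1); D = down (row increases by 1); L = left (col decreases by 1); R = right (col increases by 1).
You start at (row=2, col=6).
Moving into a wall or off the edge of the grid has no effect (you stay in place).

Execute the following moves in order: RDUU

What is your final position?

Start: (row=2, col=6)
  R (right): (row=2, col=6) -> (row=2, col=7)
  D (down): (row=2, col=7) -> (row=3, col=7)
  U (up): (row=3, col=7) -> (row=2, col=7)
  U (up): (row=2, col=7) -> (row=1, col=7)
Final: (row=1, col=7)

Answer: Final position: (row=1, col=7)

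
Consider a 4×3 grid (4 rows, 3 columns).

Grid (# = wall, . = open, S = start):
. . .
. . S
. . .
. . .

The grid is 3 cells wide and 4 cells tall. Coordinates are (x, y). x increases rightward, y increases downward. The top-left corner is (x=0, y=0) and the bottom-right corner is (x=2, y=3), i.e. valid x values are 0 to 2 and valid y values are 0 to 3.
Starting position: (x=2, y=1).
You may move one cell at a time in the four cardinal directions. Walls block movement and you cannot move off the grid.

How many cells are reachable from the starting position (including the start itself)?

Answer: Reachable cells: 12

Derivation:
BFS flood-fill from (x=2, y=1):
  Distance 0: (x=2, y=1)
  Distance 1: (x=2, y=0), (x=1, y=1), (x=2, y=2)
  Distance 2: (x=1, y=0), (x=0, y=1), (x=1, y=2), (x=2, y=3)
  Distance 3: (x=0, y=0), (x=0, y=2), (x=1, y=3)
  Distance 4: (x=0, y=3)
Total reachable: 12 (grid has 12 open cells total)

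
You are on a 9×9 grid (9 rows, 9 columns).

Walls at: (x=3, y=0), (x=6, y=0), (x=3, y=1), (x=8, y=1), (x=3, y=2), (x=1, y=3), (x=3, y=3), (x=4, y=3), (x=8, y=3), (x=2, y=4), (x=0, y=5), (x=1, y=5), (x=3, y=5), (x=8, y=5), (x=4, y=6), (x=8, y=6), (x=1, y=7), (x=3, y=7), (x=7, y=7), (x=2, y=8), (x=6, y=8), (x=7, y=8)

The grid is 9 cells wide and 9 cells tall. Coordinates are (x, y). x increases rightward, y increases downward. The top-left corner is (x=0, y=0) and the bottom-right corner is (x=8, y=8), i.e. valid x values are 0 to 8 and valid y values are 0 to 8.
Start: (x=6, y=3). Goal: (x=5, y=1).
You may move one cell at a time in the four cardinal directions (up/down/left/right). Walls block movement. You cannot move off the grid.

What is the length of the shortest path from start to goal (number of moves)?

Answer: Shortest path length: 3

Derivation:
BFS from (x=6, y=3) until reaching (x=5, y=1):
  Distance 0: (x=6, y=3)
  Distance 1: (x=6, y=2), (x=5, y=3), (x=7, y=3), (x=6, y=4)
  Distance 2: (x=6, y=1), (x=5, y=2), (x=7, y=2), (x=5, y=4), (x=7, y=4), (x=6, y=5)
  Distance 3: (x=5, y=1), (x=7, y=1), (x=4, y=2), (x=8, y=2), (x=4, y=4), (x=8, y=4), (x=5, y=5), (x=7, y=5), (x=6, y=6)  <- goal reached here
One shortest path (3 moves): (x=6, y=3) -> (x=5, y=3) -> (x=5, y=2) -> (x=5, y=1)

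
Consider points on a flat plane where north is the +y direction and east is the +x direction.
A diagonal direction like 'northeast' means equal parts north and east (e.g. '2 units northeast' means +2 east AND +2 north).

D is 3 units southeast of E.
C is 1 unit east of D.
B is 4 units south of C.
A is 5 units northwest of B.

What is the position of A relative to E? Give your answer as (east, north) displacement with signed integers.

Place E at the origin (east=0, north=0).
  D is 3 units southeast of E: delta (east=+3, north=-3); D at (east=3, north=-3).
  C is 1 unit east of D: delta (east=+1, north=+0); C at (east=4, north=-3).
  B is 4 units south of C: delta (east=+0, north=-4); B at (east=4, north=-7).
  A is 5 units northwest of B: delta (east=-5, north=+5); A at (east=-1, north=-2).
Therefore A relative to E: (east=-1, north=-2).

Answer: A is at (east=-1, north=-2) relative to E.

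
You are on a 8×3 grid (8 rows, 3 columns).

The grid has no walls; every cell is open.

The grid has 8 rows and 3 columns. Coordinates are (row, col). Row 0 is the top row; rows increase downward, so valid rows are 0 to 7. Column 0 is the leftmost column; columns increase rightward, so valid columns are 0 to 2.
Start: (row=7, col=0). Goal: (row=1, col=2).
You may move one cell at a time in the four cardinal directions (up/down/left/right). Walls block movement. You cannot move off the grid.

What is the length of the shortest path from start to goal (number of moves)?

Answer: Shortest path length: 8

Derivation:
BFS from (row=7, col=0) until reaching (row=1, col=2):
  Distance 0: (row=7, col=0)
  Distance 1: (row=6, col=0), (row=7, col=1)
  Distance 2: (row=5, col=0), (row=6, col=1), (row=7, col=2)
  Distance 3: (row=4, col=0), (row=5, col=1), (row=6, col=2)
  Distance 4: (row=3, col=0), (row=4, col=1), (row=5, col=2)
  Distance 5: (row=2, col=0), (row=3, col=1), (row=4, col=2)
  Distance 6: (row=1, col=0), (row=2, col=1), (row=3, col=2)
  Distance 7: (row=0, col=0), (row=1, col=1), (row=2, col=2)
  Distance 8: (row=0, col=1), (row=1, col=2)  <- goal reached here
One shortest path (8 moves): (row=7, col=0) -> (row=7, col=1) -> (row=7, col=2) -> (row=6, col=2) -> (row=5, col=2) -> (row=4, col=2) -> (row=3, col=2) -> (row=2, col=2) -> (row=1, col=2)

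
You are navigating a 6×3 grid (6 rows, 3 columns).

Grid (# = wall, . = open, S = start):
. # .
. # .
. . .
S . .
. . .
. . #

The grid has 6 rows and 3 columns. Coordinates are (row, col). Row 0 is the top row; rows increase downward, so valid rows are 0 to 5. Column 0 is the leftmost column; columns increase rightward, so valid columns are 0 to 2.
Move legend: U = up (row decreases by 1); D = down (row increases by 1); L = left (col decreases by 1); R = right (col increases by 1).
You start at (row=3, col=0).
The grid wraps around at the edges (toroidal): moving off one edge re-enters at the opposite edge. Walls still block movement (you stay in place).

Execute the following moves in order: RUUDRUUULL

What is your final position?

Start: (row=3, col=0)
  R (right): (row=3, col=0) -> (row=3, col=1)
  U (up): (row=3, col=1) -> (row=2, col=1)
  U (up): blocked, stay at (row=2, col=1)
  D (down): (row=2, col=1) -> (row=3, col=1)
  R (right): (row=3, col=1) -> (row=3, col=2)
  U (up): (row=3, col=2) -> (row=2, col=2)
  U (up): (row=2, col=2) -> (row=1, col=2)
  U (up): (row=1, col=2) -> (row=0, col=2)
  L (left): blocked, stay at (row=0, col=2)
  L (left): blocked, stay at (row=0, col=2)
Final: (row=0, col=2)

Answer: Final position: (row=0, col=2)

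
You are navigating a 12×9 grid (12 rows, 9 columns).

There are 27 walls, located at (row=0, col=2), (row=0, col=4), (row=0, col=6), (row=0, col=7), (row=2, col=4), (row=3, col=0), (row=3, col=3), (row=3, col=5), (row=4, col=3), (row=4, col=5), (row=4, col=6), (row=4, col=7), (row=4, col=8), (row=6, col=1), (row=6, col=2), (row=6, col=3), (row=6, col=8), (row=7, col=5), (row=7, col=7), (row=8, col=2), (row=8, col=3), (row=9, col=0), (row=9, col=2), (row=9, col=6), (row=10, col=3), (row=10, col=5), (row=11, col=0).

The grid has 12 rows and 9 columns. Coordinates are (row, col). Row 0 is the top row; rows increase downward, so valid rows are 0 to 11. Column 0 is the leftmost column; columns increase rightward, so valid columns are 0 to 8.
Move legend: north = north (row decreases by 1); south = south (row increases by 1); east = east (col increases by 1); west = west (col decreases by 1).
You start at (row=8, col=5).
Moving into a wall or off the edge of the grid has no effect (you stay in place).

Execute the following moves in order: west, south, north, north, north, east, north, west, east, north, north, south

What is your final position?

Answer: Final position: (row=6, col=5)

Derivation:
Start: (row=8, col=5)
  west (west): (row=8, col=5) -> (row=8, col=4)
  south (south): (row=8, col=4) -> (row=9, col=4)
  north (north): (row=9, col=4) -> (row=8, col=4)
  north (north): (row=8, col=4) -> (row=7, col=4)
  north (north): (row=7, col=4) -> (row=6, col=4)
  east (east): (row=6, col=4) -> (row=6, col=5)
  north (north): (row=6, col=5) -> (row=5, col=5)
  west (west): (row=5, col=5) -> (row=5, col=4)
  east (east): (row=5, col=4) -> (row=5, col=5)
  north (north): blocked, stay at (row=5, col=5)
  north (north): blocked, stay at (row=5, col=5)
  south (south): (row=5, col=5) -> (row=6, col=5)
Final: (row=6, col=5)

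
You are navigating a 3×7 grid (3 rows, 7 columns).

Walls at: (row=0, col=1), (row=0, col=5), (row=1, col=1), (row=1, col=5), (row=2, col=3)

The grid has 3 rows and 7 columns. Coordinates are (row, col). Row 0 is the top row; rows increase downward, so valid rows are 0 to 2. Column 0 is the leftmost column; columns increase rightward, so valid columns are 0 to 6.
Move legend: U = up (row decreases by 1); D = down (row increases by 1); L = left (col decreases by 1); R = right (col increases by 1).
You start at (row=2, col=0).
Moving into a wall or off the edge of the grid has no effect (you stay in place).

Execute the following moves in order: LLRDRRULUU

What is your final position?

Answer: Final position: (row=0, col=2)

Derivation:
Start: (row=2, col=0)
  L (left): blocked, stay at (row=2, col=0)
  L (left): blocked, stay at (row=2, col=0)
  R (right): (row=2, col=0) -> (row=2, col=1)
  D (down): blocked, stay at (row=2, col=1)
  R (right): (row=2, col=1) -> (row=2, col=2)
  R (right): blocked, stay at (row=2, col=2)
  U (up): (row=2, col=2) -> (row=1, col=2)
  L (left): blocked, stay at (row=1, col=2)
  U (up): (row=1, col=2) -> (row=0, col=2)
  U (up): blocked, stay at (row=0, col=2)
Final: (row=0, col=2)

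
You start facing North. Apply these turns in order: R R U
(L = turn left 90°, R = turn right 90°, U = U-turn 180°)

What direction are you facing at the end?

Start: North
  R (right (90° clockwise)) -> East
  R (right (90° clockwise)) -> South
  U (U-turn (180°)) -> North
Final: North

Answer: Final heading: North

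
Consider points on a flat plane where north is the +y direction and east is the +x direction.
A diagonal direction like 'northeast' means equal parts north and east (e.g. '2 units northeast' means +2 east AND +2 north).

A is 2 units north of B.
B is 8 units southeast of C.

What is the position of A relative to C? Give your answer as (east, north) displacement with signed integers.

Answer: A is at (east=8, north=-6) relative to C.

Derivation:
Place C at the origin (east=0, north=0).
  B is 8 units southeast of C: delta (east=+8, north=-8); B at (east=8, north=-8).
  A is 2 units north of B: delta (east=+0, north=+2); A at (east=8, north=-6).
Therefore A relative to C: (east=8, north=-6).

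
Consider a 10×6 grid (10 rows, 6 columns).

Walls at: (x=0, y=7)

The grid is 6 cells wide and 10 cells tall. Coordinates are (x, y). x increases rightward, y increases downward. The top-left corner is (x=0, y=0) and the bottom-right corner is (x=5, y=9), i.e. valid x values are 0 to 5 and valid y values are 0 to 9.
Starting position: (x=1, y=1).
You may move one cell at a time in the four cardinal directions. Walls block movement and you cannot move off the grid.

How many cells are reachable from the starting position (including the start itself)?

BFS flood-fill from (x=1, y=1):
  Distance 0: (x=1, y=1)
  Distance 1: (x=1, y=0), (x=0, y=1), (x=2, y=1), (x=1, y=2)
  Distance 2: (x=0, y=0), (x=2, y=0), (x=3, y=1), (x=0, y=2), (x=2, y=2), (x=1, y=3)
  Distance 3: (x=3, y=0), (x=4, y=1), (x=3, y=2), (x=0, y=3), (x=2, y=3), (x=1, y=4)
  Distance 4: (x=4, y=0), (x=5, y=1), (x=4, y=2), (x=3, y=3), (x=0, y=4), (x=2, y=4), (x=1, y=5)
  Distance 5: (x=5, y=0), (x=5, y=2), (x=4, y=3), (x=3, y=4), (x=0, y=5), (x=2, y=5), (x=1, y=6)
  Distance 6: (x=5, y=3), (x=4, y=4), (x=3, y=5), (x=0, y=6), (x=2, y=6), (x=1, y=7)
  Distance 7: (x=5, y=4), (x=4, y=5), (x=3, y=6), (x=2, y=7), (x=1, y=8)
  Distance 8: (x=5, y=5), (x=4, y=6), (x=3, y=7), (x=0, y=8), (x=2, y=8), (x=1, y=9)
  Distance 9: (x=5, y=6), (x=4, y=7), (x=3, y=8), (x=0, y=9), (x=2, y=9)
  Distance 10: (x=5, y=7), (x=4, y=8), (x=3, y=9)
  Distance 11: (x=5, y=8), (x=4, y=9)
  Distance 12: (x=5, y=9)
Total reachable: 59 (grid has 59 open cells total)

Answer: Reachable cells: 59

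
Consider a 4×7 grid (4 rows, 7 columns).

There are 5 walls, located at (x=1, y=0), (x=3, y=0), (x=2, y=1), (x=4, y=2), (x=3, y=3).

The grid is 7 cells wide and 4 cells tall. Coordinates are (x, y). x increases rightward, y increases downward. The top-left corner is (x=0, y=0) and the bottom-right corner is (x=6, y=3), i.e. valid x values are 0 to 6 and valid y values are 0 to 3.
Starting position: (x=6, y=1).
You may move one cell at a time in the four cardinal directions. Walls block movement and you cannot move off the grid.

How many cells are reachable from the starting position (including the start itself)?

BFS flood-fill from (x=6, y=1):
  Distance 0: (x=6, y=1)
  Distance 1: (x=6, y=0), (x=5, y=1), (x=6, y=2)
  Distance 2: (x=5, y=0), (x=4, y=1), (x=5, y=2), (x=6, y=3)
  Distance 3: (x=4, y=0), (x=3, y=1), (x=5, y=3)
  Distance 4: (x=3, y=2), (x=4, y=3)
  Distance 5: (x=2, y=2)
  Distance 6: (x=1, y=2), (x=2, y=3)
  Distance 7: (x=1, y=1), (x=0, y=2), (x=1, y=3)
  Distance 8: (x=0, y=1), (x=0, y=3)
  Distance 9: (x=0, y=0)
Total reachable: 22 (grid has 23 open cells total)

Answer: Reachable cells: 22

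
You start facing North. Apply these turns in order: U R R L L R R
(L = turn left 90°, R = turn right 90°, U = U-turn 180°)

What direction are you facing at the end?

Answer: Final heading: North

Derivation:
Start: North
  U (U-turn (180°)) -> South
  R (right (90° clockwise)) -> West
  R (right (90° clockwise)) -> North
  L (left (90° counter-clockwise)) -> West
  L (left (90° counter-clockwise)) -> South
  R (right (90° clockwise)) -> West
  R (right (90° clockwise)) -> North
Final: North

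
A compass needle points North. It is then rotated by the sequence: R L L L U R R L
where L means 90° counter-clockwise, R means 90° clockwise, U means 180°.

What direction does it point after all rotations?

Start: North
  R (right (90° clockwise)) -> East
  L (left (90° counter-clockwise)) -> North
  L (left (90° counter-clockwise)) -> West
  L (left (90° counter-clockwise)) -> South
  U (U-turn (180°)) -> North
  R (right (90° clockwise)) -> East
  R (right (90° clockwise)) -> South
  L (left (90° counter-clockwise)) -> East
Final: East

Answer: Final heading: East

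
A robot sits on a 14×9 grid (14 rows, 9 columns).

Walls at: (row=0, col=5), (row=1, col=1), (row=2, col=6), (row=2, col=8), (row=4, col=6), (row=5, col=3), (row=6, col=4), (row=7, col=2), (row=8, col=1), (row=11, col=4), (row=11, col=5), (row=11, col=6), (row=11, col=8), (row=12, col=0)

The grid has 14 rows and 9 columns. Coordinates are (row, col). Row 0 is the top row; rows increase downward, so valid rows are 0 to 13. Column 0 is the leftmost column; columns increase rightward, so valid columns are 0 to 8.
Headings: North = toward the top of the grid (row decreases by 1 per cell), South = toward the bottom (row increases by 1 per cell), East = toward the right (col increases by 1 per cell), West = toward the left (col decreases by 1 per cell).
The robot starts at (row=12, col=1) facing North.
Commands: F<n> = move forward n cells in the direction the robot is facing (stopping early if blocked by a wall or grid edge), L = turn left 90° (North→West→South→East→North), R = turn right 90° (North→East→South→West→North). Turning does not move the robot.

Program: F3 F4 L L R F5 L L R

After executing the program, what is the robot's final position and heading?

Start: (row=12, col=1), facing North
  F3: move forward 3, now at (row=9, col=1)
  F4: move forward 0/4 (blocked), now at (row=9, col=1)
  L: turn left, now facing West
  L: turn left, now facing South
  R: turn right, now facing West
  F5: move forward 1/5 (blocked), now at (row=9, col=0)
  L: turn left, now facing South
  L: turn left, now facing East
  R: turn right, now facing South
Final: (row=9, col=0), facing South

Answer: Final position: (row=9, col=0), facing South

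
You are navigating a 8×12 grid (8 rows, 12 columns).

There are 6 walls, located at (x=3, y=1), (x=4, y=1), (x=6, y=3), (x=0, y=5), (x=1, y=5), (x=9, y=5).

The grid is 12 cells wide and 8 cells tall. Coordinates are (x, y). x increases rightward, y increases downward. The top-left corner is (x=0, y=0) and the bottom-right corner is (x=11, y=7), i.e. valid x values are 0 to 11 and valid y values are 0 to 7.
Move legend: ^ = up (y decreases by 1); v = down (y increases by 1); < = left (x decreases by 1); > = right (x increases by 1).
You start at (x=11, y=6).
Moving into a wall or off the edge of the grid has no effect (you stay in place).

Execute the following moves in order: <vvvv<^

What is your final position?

Answer: Final position: (x=9, y=6)

Derivation:
Start: (x=11, y=6)
  < (left): (x=11, y=6) -> (x=10, y=6)
  v (down): (x=10, y=6) -> (x=10, y=7)
  [×3]v (down): blocked, stay at (x=10, y=7)
  < (left): (x=10, y=7) -> (x=9, y=7)
  ^ (up): (x=9, y=7) -> (x=9, y=6)
Final: (x=9, y=6)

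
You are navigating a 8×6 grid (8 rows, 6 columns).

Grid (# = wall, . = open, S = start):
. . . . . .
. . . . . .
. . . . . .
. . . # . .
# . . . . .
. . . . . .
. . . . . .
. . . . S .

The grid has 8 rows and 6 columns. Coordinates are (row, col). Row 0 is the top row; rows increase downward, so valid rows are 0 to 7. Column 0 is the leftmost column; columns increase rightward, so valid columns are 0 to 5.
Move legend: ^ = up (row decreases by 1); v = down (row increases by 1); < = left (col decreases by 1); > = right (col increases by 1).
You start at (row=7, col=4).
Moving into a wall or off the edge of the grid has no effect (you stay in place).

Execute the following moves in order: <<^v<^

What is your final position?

Start: (row=7, col=4)
  < (left): (row=7, col=4) -> (row=7, col=3)
  < (left): (row=7, col=3) -> (row=7, col=2)
  ^ (up): (row=7, col=2) -> (row=6, col=2)
  v (down): (row=6, col=2) -> (row=7, col=2)
  < (left): (row=7, col=2) -> (row=7, col=1)
  ^ (up): (row=7, col=1) -> (row=6, col=1)
Final: (row=6, col=1)

Answer: Final position: (row=6, col=1)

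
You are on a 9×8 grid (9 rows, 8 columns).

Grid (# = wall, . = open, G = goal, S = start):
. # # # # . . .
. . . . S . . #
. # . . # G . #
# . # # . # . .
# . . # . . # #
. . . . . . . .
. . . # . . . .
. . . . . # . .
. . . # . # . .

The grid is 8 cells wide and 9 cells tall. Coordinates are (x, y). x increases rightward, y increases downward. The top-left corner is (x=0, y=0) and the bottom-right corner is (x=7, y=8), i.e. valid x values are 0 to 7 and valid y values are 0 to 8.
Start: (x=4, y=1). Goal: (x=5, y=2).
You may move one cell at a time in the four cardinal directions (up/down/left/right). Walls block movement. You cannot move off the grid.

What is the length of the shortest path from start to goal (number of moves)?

BFS from (x=4, y=1) until reaching (x=5, y=2):
  Distance 0: (x=4, y=1)
  Distance 1: (x=3, y=1), (x=5, y=1)
  Distance 2: (x=5, y=0), (x=2, y=1), (x=6, y=1), (x=3, y=2), (x=5, y=2)  <- goal reached here
One shortest path (2 moves): (x=4, y=1) -> (x=5, y=1) -> (x=5, y=2)

Answer: Shortest path length: 2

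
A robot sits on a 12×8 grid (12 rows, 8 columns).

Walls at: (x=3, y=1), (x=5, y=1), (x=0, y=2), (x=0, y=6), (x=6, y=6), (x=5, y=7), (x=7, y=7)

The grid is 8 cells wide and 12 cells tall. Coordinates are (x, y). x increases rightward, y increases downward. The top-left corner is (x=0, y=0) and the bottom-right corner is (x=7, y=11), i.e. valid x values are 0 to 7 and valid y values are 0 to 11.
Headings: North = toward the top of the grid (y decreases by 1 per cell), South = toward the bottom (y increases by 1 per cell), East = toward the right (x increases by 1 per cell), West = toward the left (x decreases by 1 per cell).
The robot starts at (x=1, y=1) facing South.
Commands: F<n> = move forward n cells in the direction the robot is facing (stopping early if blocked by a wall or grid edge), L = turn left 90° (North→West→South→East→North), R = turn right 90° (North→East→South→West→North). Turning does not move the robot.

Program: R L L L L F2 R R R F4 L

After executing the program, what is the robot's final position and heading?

Start: (x=1, y=1), facing South
  R: turn right, now facing West
  L: turn left, now facing South
  L: turn left, now facing East
  L: turn left, now facing North
  L: turn left, now facing West
  F2: move forward 1/2 (blocked), now at (x=0, y=1)
  R: turn right, now facing North
  R: turn right, now facing East
  R: turn right, now facing South
  F4: move forward 0/4 (blocked), now at (x=0, y=1)
  L: turn left, now facing East
Final: (x=0, y=1), facing East

Answer: Final position: (x=0, y=1), facing East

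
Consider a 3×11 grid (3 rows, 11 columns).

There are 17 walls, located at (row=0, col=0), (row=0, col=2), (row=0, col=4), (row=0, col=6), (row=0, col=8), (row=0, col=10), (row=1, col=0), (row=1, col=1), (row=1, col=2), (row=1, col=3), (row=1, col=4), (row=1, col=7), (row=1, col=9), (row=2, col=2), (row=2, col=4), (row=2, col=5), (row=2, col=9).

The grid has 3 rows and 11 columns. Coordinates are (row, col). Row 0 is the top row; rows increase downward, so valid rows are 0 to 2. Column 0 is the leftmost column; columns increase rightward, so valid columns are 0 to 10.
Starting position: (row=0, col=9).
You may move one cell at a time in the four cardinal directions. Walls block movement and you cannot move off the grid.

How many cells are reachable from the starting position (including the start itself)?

BFS flood-fill from (row=0, col=9):
  Distance 0: (row=0, col=9)
Total reachable: 1 (grid has 16 open cells total)

Answer: Reachable cells: 1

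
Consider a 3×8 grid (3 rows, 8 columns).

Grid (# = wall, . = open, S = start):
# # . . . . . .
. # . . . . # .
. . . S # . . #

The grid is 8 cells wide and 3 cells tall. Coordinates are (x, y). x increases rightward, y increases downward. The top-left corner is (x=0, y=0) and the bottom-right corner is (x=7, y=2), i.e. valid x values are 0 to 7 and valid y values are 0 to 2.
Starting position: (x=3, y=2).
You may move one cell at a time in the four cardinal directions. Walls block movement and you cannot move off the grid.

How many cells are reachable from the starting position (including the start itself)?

BFS flood-fill from (x=3, y=2):
  Distance 0: (x=3, y=2)
  Distance 1: (x=3, y=1), (x=2, y=2)
  Distance 2: (x=3, y=0), (x=2, y=1), (x=4, y=1), (x=1, y=2)
  Distance 3: (x=2, y=0), (x=4, y=0), (x=5, y=1), (x=0, y=2)
  Distance 4: (x=5, y=0), (x=0, y=1), (x=5, y=2)
  Distance 5: (x=6, y=0), (x=6, y=2)
  Distance 6: (x=7, y=0)
  Distance 7: (x=7, y=1)
Total reachable: 18 (grid has 18 open cells total)

Answer: Reachable cells: 18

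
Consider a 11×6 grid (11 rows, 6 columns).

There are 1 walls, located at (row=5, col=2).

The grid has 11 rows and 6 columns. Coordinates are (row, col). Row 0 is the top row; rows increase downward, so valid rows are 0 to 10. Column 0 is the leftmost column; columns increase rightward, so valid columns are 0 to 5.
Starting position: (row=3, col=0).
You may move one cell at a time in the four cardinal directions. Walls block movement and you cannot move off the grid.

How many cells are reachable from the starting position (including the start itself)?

Answer: Reachable cells: 65

Derivation:
BFS flood-fill from (row=3, col=0):
  Distance 0: (row=3, col=0)
  Distance 1: (row=2, col=0), (row=3, col=1), (row=4, col=0)
  Distance 2: (row=1, col=0), (row=2, col=1), (row=3, col=2), (row=4, col=1), (row=5, col=0)
  Distance 3: (row=0, col=0), (row=1, col=1), (row=2, col=2), (row=3, col=3), (row=4, col=2), (row=5, col=1), (row=6, col=0)
  Distance 4: (row=0, col=1), (row=1, col=2), (row=2, col=3), (row=3, col=4), (row=4, col=3), (row=6, col=1), (row=7, col=0)
  Distance 5: (row=0, col=2), (row=1, col=3), (row=2, col=4), (row=3, col=5), (row=4, col=4), (row=5, col=3), (row=6, col=2), (row=7, col=1), (row=8, col=0)
  Distance 6: (row=0, col=3), (row=1, col=4), (row=2, col=5), (row=4, col=5), (row=5, col=4), (row=6, col=3), (row=7, col=2), (row=8, col=1), (row=9, col=0)
  Distance 7: (row=0, col=4), (row=1, col=5), (row=5, col=5), (row=6, col=4), (row=7, col=3), (row=8, col=2), (row=9, col=1), (row=10, col=0)
  Distance 8: (row=0, col=5), (row=6, col=5), (row=7, col=4), (row=8, col=3), (row=9, col=2), (row=10, col=1)
  Distance 9: (row=7, col=5), (row=8, col=4), (row=9, col=3), (row=10, col=2)
  Distance 10: (row=8, col=5), (row=9, col=4), (row=10, col=3)
  Distance 11: (row=9, col=5), (row=10, col=4)
  Distance 12: (row=10, col=5)
Total reachable: 65 (grid has 65 open cells total)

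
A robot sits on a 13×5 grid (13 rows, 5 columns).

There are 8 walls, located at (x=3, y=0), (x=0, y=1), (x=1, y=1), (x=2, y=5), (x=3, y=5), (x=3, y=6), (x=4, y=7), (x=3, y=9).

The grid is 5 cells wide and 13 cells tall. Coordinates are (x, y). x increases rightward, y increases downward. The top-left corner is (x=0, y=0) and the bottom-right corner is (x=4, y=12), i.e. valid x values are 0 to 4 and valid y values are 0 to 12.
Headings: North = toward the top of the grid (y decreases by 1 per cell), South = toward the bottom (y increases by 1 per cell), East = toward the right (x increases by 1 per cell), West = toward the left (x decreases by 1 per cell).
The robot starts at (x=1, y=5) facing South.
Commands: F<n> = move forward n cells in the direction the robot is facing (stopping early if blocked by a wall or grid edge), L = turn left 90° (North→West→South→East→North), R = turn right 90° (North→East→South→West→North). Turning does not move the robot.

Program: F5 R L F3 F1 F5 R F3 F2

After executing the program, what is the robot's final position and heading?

Answer: Final position: (x=0, y=12), facing West

Derivation:
Start: (x=1, y=5), facing South
  F5: move forward 5, now at (x=1, y=10)
  R: turn right, now facing West
  L: turn left, now facing South
  F3: move forward 2/3 (blocked), now at (x=1, y=12)
  F1: move forward 0/1 (blocked), now at (x=1, y=12)
  F5: move forward 0/5 (blocked), now at (x=1, y=12)
  R: turn right, now facing West
  F3: move forward 1/3 (blocked), now at (x=0, y=12)
  F2: move forward 0/2 (blocked), now at (x=0, y=12)
Final: (x=0, y=12), facing West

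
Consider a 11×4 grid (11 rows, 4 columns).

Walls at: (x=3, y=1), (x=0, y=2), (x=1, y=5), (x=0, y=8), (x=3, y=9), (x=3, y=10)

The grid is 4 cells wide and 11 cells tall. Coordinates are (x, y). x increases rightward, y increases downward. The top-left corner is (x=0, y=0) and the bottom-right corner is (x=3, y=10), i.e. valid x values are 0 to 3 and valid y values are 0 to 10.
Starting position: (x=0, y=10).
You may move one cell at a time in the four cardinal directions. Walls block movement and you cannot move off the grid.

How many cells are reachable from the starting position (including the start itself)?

Answer: Reachable cells: 38

Derivation:
BFS flood-fill from (x=0, y=10):
  Distance 0: (x=0, y=10)
  Distance 1: (x=0, y=9), (x=1, y=10)
  Distance 2: (x=1, y=9), (x=2, y=10)
  Distance 3: (x=1, y=8), (x=2, y=9)
  Distance 4: (x=1, y=7), (x=2, y=8)
  Distance 5: (x=1, y=6), (x=0, y=7), (x=2, y=7), (x=3, y=8)
  Distance 6: (x=0, y=6), (x=2, y=6), (x=3, y=7)
  Distance 7: (x=0, y=5), (x=2, y=5), (x=3, y=6)
  Distance 8: (x=0, y=4), (x=2, y=4), (x=3, y=5)
  Distance 9: (x=0, y=3), (x=2, y=3), (x=1, y=4), (x=3, y=4)
  Distance 10: (x=2, y=2), (x=1, y=3), (x=3, y=3)
  Distance 11: (x=2, y=1), (x=1, y=2), (x=3, y=2)
  Distance 12: (x=2, y=0), (x=1, y=1)
  Distance 13: (x=1, y=0), (x=3, y=0), (x=0, y=1)
  Distance 14: (x=0, y=0)
Total reachable: 38 (grid has 38 open cells total)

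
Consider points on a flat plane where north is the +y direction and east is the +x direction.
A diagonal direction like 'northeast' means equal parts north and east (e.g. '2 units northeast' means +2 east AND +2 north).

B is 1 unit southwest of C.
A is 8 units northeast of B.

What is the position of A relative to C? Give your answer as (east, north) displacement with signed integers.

Place C at the origin (east=0, north=0).
  B is 1 unit southwest of C: delta (east=-1, north=-1); B at (east=-1, north=-1).
  A is 8 units northeast of B: delta (east=+8, north=+8); A at (east=7, north=7).
Therefore A relative to C: (east=7, north=7).

Answer: A is at (east=7, north=7) relative to C.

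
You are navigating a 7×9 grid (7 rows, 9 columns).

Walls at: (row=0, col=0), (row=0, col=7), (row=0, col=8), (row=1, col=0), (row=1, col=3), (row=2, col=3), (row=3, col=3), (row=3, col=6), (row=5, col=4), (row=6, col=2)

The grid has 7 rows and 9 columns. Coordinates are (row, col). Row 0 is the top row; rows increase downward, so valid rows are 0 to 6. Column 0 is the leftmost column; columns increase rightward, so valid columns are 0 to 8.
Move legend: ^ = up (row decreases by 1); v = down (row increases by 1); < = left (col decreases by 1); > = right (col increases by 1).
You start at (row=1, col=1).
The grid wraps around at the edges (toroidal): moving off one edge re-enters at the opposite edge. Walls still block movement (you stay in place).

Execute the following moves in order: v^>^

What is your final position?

Start: (row=1, col=1)
  v (down): (row=1, col=1) -> (row=2, col=1)
  ^ (up): (row=2, col=1) -> (row=1, col=1)
  > (right): (row=1, col=1) -> (row=1, col=2)
  ^ (up): (row=1, col=2) -> (row=0, col=2)
Final: (row=0, col=2)

Answer: Final position: (row=0, col=2)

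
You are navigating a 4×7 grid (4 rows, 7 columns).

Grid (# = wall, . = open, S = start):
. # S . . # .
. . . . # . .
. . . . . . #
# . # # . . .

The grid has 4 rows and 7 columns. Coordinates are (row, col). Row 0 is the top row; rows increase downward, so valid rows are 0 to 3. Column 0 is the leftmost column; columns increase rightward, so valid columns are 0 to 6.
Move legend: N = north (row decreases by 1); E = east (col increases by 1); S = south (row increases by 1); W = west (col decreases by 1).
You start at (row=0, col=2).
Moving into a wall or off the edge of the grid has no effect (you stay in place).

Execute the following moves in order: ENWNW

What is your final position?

Start: (row=0, col=2)
  E (east): (row=0, col=2) -> (row=0, col=3)
  N (north): blocked, stay at (row=0, col=3)
  W (west): (row=0, col=3) -> (row=0, col=2)
  N (north): blocked, stay at (row=0, col=2)
  W (west): blocked, stay at (row=0, col=2)
Final: (row=0, col=2)

Answer: Final position: (row=0, col=2)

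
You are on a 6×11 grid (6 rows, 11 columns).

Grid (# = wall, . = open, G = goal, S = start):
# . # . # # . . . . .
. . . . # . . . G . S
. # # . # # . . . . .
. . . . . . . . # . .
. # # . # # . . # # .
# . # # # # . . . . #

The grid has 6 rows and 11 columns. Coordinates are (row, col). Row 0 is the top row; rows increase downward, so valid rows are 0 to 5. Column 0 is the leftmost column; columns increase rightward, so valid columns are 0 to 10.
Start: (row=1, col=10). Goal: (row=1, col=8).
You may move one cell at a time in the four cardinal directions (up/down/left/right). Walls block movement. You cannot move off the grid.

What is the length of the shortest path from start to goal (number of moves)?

BFS from (row=1, col=10) until reaching (row=1, col=8):
  Distance 0: (row=1, col=10)
  Distance 1: (row=0, col=10), (row=1, col=9), (row=2, col=10)
  Distance 2: (row=0, col=9), (row=1, col=8), (row=2, col=9), (row=3, col=10)  <- goal reached here
One shortest path (2 moves): (row=1, col=10) -> (row=1, col=9) -> (row=1, col=8)

Answer: Shortest path length: 2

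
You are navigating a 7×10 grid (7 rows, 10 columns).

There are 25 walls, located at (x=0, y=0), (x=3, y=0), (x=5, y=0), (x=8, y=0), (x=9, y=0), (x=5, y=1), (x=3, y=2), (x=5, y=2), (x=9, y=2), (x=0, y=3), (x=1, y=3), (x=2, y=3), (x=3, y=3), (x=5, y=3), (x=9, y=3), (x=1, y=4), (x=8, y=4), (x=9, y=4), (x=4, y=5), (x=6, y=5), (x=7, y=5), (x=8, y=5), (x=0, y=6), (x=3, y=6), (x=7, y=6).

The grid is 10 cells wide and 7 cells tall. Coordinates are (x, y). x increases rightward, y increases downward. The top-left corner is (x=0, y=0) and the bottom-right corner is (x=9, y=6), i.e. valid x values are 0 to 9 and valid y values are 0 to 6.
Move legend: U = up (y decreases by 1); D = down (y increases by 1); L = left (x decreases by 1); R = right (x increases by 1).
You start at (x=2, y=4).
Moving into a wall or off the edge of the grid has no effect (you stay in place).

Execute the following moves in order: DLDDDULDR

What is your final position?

Answer: Final position: (x=1, y=5)

Derivation:
Start: (x=2, y=4)
  D (down): (x=2, y=4) -> (x=2, y=5)
  L (left): (x=2, y=5) -> (x=1, y=5)
  D (down): (x=1, y=5) -> (x=1, y=6)
  D (down): blocked, stay at (x=1, y=6)
  D (down): blocked, stay at (x=1, y=6)
  U (up): (x=1, y=6) -> (x=1, y=5)
  L (left): (x=1, y=5) -> (x=0, y=5)
  D (down): blocked, stay at (x=0, y=5)
  R (right): (x=0, y=5) -> (x=1, y=5)
Final: (x=1, y=5)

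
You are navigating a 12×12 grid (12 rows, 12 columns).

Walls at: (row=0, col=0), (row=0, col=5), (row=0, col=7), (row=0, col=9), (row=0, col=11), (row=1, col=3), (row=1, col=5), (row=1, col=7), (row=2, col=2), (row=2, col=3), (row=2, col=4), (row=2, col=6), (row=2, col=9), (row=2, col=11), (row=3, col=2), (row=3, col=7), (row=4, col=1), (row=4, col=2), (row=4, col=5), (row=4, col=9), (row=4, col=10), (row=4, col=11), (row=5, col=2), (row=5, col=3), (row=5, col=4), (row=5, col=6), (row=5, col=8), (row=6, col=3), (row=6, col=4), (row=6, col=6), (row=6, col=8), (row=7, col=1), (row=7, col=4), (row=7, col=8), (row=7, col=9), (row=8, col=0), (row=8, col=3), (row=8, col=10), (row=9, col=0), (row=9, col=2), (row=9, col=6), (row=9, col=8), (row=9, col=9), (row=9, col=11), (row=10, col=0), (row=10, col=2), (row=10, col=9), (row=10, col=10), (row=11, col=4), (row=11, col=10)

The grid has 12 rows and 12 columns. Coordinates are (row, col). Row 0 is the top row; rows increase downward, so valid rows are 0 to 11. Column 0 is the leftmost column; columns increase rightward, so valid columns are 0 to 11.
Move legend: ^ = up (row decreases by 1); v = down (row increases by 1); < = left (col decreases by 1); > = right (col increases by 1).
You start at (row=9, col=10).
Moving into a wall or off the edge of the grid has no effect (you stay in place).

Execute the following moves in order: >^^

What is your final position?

Start: (row=9, col=10)
  > (right): blocked, stay at (row=9, col=10)
  ^ (up): blocked, stay at (row=9, col=10)
  ^ (up): blocked, stay at (row=9, col=10)
Final: (row=9, col=10)

Answer: Final position: (row=9, col=10)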